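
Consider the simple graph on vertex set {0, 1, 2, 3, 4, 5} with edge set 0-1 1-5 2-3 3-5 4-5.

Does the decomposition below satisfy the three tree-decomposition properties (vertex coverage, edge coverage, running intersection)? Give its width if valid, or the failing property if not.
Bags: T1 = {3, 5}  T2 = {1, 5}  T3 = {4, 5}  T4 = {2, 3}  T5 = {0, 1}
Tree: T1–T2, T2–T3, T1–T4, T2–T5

Vertex coverage: the bags together contain {0, 1, 2, 3, 4, 5}, the full vertex set. Edge coverage: each edge of G has both endpoints in at least one bag. Running intersection: for every vertex, the bags containing it form a connected subtree. All three properties hold, so this is a valid tree decomposition of width max|bag| − 1 = 1, and hence tw(G) ≤ 1.

Yes; width 1.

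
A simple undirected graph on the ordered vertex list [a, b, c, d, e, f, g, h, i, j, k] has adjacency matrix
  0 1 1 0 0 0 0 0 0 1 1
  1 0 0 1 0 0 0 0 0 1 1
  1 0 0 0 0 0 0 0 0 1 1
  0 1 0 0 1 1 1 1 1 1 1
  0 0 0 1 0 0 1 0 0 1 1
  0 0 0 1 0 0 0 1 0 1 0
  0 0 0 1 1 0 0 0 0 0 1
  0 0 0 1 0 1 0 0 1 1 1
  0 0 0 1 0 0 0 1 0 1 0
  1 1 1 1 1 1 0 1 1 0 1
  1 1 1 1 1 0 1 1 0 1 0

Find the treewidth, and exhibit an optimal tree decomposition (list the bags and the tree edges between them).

Every bag has size at most 4, so the width is 4 − 1 = 3 and tw(G) ≤ 3. On the other hand G contains the 4-clique {d, e, g, k}. A clique must lie in a single bag of any decomposition, so no decomposition can have width below 3. Hence tw(G) = 3 exactly.

Treewidth 3.
One optimal decomposition is:
Bags: B1 = {b, d, j, k}  B2 = {d, h, j, k}  B3 = {d, e, j, k}  B4 = {a, b, j, k}  B5 = {d, h, i, j}  B6 = {d, e, g, k}  B7 = {d, f, h, j}  B8 = {a, c, j, k}
Tree: B1–B2, B1–B3, B1–B4, B2–B5, B3–B6, B2–B7, B4–B8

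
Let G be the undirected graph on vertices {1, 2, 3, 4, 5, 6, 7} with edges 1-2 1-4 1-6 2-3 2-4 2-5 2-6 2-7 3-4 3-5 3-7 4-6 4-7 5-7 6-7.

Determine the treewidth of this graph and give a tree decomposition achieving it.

Each bag holds 4 vertices, so the decomposition has width 3, which upper-bounds the treewidth. Conversely, {2, 3, 4, 7} is a clique of size 4, and the vertices of any clique must share a bag in every tree decomposition; so some bag has ≥ 4 vertices and tw(G) ≥ 3. The upper and lower bounds meet at 3, so that is the treewidth.

Treewidth 3.
Bags: B1 = {2, 3, 4, 7}  B2 = {2, 4, 6, 7}  B3 = {1, 2, 4, 6}  B4 = {2, 3, 5, 7}
Tree: B1–B2, B2–B3, B1–B4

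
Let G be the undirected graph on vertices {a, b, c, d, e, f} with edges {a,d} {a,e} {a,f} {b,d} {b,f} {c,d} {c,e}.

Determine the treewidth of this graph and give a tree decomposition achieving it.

Treewidth 2.
One optimal decomposition is:
Bags: B1 = {b, d, f}  B2 = {a, d, f}  B3 = {a, c, d}  B4 = {a, c, e}
Tree: B1–B2, B2–B3, B3–B4

Every bag has size at most 3, so the width is 3 − 1 = 2 and tw(G) ≤ 2. The edges b–f–a–d–b form a cycle, so G is not a tree and its treewidth is at least 2. Combining the bounds, tw(G) = 2.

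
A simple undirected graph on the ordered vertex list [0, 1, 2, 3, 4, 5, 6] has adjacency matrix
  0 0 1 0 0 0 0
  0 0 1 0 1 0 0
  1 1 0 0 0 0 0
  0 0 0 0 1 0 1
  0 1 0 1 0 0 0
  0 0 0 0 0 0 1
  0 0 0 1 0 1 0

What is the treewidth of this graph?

A width-1 tree decomposition is:
Bags: B1 = {5, 6}  B2 = {3, 6}  B3 = {3, 4}  B4 = {1, 4}  B5 = {1, 2}  B6 = {0, 2}
Tree: B1–B2, B2–B3, B3–B4, B4–B5, B5–B6
Every bag has size at most 2, so the width is 2 − 1 = 1 and tw(G) ≤ 1. G has an edge, so its treewidth is at least 1. Hence tw(G) = 1 exactly.

1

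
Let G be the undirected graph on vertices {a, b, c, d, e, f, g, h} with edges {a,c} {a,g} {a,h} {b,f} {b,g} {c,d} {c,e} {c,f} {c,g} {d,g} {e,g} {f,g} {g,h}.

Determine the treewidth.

2

A width-2 tree decomposition is:
Bags: B1 = {c, f, g}  B2 = {c, d, g}  B3 = {c, e, g}  B4 = {a, c, g}  B5 = {a, g, h}  B6 = {b, f, g}
Tree: B1–B2, B2–B3, B1–B4, B4–B5, B1–B6
The largest bag has 3 vertices, giving width 2; this decomposition certifies tw(G) ≤ 2. On the other hand G contains the 3-clique {a, g, h}. A clique must lie in a single bag of any decomposition, so no decomposition can have width below 2. The upper and lower bounds meet at 2, so that is the treewidth.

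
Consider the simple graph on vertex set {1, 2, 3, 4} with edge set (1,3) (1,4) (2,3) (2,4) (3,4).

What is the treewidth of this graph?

A width-2 tree decomposition is:
Bags: B1 = {2, 3, 4}  B2 = {1, 3, 4}
Tree: B1–B2
Each bag holds 3 vertices, so the decomposition has width 2, which upper-bounds the treewidth. Conversely, {1, 3, 4} is a clique of size 3, and the vertices of any clique must share a bag in every tree decomposition; so some bag has ≥ 3 vertices and tw(G) ≥ 2. Therefore the treewidth is 2.

2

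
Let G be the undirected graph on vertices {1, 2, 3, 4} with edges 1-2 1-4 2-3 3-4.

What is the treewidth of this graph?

2

A width-2 tree decomposition is:
Bags: B1 = {1, 3, 4}  B2 = {1, 2, 3}
Tree: B1–B2
The largest bag has 3 vertices, giving width 2; this decomposition certifies tw(G) ≤ 2. For the lower bound, G contains the cycle 1–4–3–2–1, so G is not a forest; only forests have treewidth ≤ 1, hence tw(G) ≥ 2. Combining the bounds, tw(G) = 2.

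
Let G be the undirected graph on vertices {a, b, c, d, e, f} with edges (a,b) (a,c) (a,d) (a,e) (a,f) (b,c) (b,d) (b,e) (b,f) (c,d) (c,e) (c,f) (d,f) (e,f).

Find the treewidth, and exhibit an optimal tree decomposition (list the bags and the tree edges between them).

Each bag holds 5 vertices, so the decomposition has width 4, which upper-bounds the treewidth. On the other hand G contains the 5-clique {a, b, c, d, f}. A clique must lie in a single bag of any decomposition, so no decomposition can have width below 4. Hence tw(G) = 4 exactly.

Treewidth 4.
One such decomposition:
Bags: B1 = {a, b, c, d, f}  B2 = {a, b, c, e, f}
Tree: B1–B2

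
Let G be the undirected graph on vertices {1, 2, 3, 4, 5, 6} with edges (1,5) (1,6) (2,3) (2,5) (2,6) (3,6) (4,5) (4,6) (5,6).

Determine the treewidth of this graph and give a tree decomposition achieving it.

Treewidth 2.
One such decomposition:
Bags: B1 = {2, 5, 6}  B2 = {2, 3, 6}  B3 = {4, 5, 6}  B4 = {1, 5, 6}
Tree: B1–B2, B1–B3, B3–B4

Each bag holds 3 vertices, so the decomposition has width 2, which upper-bounds the treewidth. For the lower bound, the 3 vertices {2, 3, 6} are pairwise adjacent, and any tree decomposition puts a clique entirely inside one bag — forcing width ≥ 2. Combining the bounds, tw(G) = 2.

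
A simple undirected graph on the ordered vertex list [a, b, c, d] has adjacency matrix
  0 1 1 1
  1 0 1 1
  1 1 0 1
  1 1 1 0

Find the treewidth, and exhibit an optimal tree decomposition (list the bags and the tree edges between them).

With just one bag of size 4, the width is 4 − 1 = 3, so tw(G) ≤ 3. Conversely, {a, b, c, d} is a clique of size 4, and the vertices of any clique must share a bag in every tree decomposition; so some bag has ≥ 4 vertices and tw(G) ≥ 3. Hence tw(G) = 3 exactly.

Treewidth 3.
Bags: B1 = {a, b, c, d}
Tree: (single bag)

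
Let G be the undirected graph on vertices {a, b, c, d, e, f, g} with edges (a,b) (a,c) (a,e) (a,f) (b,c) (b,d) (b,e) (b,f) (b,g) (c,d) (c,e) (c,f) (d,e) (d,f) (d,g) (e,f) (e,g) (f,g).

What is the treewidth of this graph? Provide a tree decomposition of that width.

The largest bag has 5 vertices, giving width 4; this decomposition certifies tw(G) ≤ 4. Conversely, {b, d, e, f, g} is a clique of size 5, and the vertices of any clique must share a bag in every tree decomposition; so some bag has ≥ 5 vertices and tw(G) ≥ 4. Hence tw(G) = 4 exactly.

Treewidth 4.
One optimal decomposition is:
Bags: B1 = {a, b, c, e, f}  B2 = {b, c, d, e, f}  B3 = {b, d, e, f, g}
Tree: B1–B2, B2–B3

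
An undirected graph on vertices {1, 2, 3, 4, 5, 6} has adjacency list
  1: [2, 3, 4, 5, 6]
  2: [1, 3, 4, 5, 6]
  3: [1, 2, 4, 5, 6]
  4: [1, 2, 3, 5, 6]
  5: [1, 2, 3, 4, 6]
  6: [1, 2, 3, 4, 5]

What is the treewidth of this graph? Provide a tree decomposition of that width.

Treewidth 5.
One such decomposition:
Bags: B1 = {1, 2, 3, 4, 5, 6}
Tree: (single bag)

A single bag containing all 6 vertices is trivially a valid decomposition of width 5. For the lower bound, the 6 vertices {1, 2, 3, 4, 5, 6} are pairwise adjacent, and any tree decomposition puts a clique entirely inside one bag — forcing width ≥ 5. The upper and lower bounds meet at 5, so that is the treewidth.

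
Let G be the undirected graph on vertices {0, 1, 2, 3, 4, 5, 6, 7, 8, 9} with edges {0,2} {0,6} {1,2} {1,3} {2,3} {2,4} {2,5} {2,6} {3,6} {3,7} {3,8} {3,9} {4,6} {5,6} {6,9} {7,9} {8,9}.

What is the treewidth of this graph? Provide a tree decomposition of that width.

Treewidth 2.
One such decomposition:
Bags: B1 = {3, 6, 9}  B2 = {2, 3, 6}  B3 = {3, 7, 9}  B4 = {1, 2, 3}  B5 = {3, 8, 9}  B6 = {0, 2, 6}  B7 = {2, 4, 6}  B8 = {2, 5, 6}
Tree: B1–B2, B1–B3, B2–B4, B3–B5, B2–B6, B2–B7, B7–B8

The largest bag has 3 vertices, giving width 2; this decomposition certifies tw(G) ≤ 2. On the other hand G contains the 3-clique {3, 8, 9}. A clique must lie in a single bag of any decomposition, so no decomposition can have width below 2. Therefore the treewidth is 2.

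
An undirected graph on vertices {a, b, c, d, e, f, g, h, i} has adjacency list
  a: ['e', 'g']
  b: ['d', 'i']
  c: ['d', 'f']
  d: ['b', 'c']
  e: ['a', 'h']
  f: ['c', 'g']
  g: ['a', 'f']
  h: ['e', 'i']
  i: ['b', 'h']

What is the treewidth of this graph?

A width-2 tree decomposition is:
Bags: B1 = {a, e, h}  B2 = {a, h, i}  B3 = {a, b, i}  B4 = {a, b, d}  B5 = {a, c, d}  B6 = {a, c, f}  B7 = {a, f, g}
Tree: B1–B2, B2–B3, B3–B4, B4–B5, B5–B6, B6–B7
Each bag holds 3 vertices, so the decomposition has width 2, which upper-bounds the treewidth. Since a–e–h–i–b–d–c–f–g–a is a cycle in G, G is not acyclic. Forests are exactly the graphs of treewidth ≤ 1, so tw(G) ≥ 2. Hence tw(G) = 2 exactly.

2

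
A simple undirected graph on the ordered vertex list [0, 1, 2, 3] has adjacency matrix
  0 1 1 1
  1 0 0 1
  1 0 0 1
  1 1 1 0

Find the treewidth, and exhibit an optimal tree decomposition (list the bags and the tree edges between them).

The largest bag has 3 vertices, giving width 2; this decomposition certifies tw(G) ≤ 2. For the lower bound, the 3 vertices {0, 1, 3} are pairwise adjacent, and any tree decomposition puts a clique entirely inside one bag — forcing width ≥ 2. The upper and lower bounds meet at 2, so that is the treewidth.

Treewidth 2.
One optimal decomposition is:
Bags: B1 = {0, 1, 3}  B2 = {0, 2, 3}
Tree: B1–B2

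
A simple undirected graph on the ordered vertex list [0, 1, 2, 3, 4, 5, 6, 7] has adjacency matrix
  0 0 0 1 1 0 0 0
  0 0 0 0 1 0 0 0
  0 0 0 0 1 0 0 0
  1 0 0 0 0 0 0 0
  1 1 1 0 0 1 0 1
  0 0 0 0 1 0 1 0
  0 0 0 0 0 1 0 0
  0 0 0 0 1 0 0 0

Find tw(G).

A width-1 tree decomposition is:
Bags: B1 = {4, 7}  B2 = {4, 5}  B3 = {1, 4}  B4 = {2, 4}  B5 = {0, 4}  B6 = {5, 6}  B7 = {0, 3}
Tree: B1–B2, B1–B3, B1–B4, B3–B5, B2–B6, B5–B7
Each bag holds 2 vertices, so the decomposition has width 1, which upper-bounds the treewidth. Any graph with an edge has treewidth ≥ 1, and G has the edge 4–7. Combining the bounds, tw(G) = 1.

1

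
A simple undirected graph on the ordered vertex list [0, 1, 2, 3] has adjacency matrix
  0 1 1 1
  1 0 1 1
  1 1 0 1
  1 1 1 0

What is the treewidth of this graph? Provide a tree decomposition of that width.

With just one bag of size 4, the width is 4 − 1 = 3, so tw(G) ≤ 3. Conversely, {0, 1, 2, 3} is a clique of size 4, and the vertices of any clique must share a bag in every tree decomposition; so some bag has ≥ 4 vertices and tw(G) ≥ 3. Therefore the treewidth is 3.

Treewidth 3.
One such decomposition:
Bags: B1 = {0, 1, 2, 3}
Tree: (single bag)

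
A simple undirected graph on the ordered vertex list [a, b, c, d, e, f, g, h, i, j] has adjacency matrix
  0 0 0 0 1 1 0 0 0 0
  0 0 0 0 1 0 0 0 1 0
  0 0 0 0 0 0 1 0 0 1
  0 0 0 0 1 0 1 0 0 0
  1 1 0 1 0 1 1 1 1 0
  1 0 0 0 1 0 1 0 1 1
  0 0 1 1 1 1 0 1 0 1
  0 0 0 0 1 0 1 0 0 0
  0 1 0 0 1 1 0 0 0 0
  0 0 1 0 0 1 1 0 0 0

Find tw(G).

2

A width-2 tree decomposition is:
Bags: B1 = {e, f, g}  B2 = {f, g, j}  B3 = {e, g, h}  B4 = {e, f, i}  B5 = {a, e, f}  B6 = {c, g, j}  B7 = {b, e, i}  B8 = {d, e, g}
Tree: B1–B2, B1–B3, B1–B4, B1–B5, B2–B6, B4–B7, B1–B8
The largest bag has 3 vertices, giving width 2; this decomposition certifies tw(G) ≤ 2. Conversely, {c, g, j} is a clique of size 3, and the vertices of any clique must share a bag in every tree decomposition; so some bag has ≥ 3 vertices and tw(G) ≥ 2. Hence tw(G) = 2 exactly.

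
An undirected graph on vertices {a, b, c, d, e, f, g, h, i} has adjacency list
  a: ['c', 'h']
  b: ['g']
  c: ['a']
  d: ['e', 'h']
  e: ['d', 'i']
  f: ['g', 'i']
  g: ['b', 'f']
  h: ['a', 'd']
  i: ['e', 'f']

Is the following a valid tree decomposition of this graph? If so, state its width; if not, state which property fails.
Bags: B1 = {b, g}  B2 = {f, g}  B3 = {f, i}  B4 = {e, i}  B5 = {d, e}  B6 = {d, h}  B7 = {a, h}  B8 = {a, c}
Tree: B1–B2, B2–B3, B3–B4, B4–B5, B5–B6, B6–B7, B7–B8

Every vertex of G appears in some bag (union = {a, b, c, d, e, f, g, h, i}); every edge is covered by a bag; and for each vertex v the set of bags containing v is connected in the bag tree. The decomposition is therefore valid. The largest bag has 2 vertices, so the width is 1.

Yes; width 1.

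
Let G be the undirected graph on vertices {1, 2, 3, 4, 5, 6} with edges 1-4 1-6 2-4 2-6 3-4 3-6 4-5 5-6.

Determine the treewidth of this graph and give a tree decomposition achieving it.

The largest bag has 3 vertices, giving width 2; this decomposition certifies tw(G) ≤ 2. For the lower bound, G contains the cycle 6–3–4–2–6, so G is not a forest; only forests have treewidth ≤ 1, hence tw(G) ≥ 2. Combining the bounds, tw(G) = 2.

Treewidth 2.
Bags: B1 = {3, 4, 6}  B2 = {2, 4, 6}  B3 = {4, 5, 6}  B4 = {1, 4, 6}
Tree: B1–B2, B2–B3, B3–B4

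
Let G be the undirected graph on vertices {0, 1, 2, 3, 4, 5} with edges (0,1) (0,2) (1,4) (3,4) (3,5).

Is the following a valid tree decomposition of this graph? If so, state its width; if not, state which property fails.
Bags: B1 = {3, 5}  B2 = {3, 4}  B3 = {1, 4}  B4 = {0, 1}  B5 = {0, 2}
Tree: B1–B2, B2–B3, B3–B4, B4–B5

Yes; width 1.

Every vertex of G appears in some bag (union = {0, 1, 2, 3, 4, 5}); every edge is covered by a bag; and for each vertex v the set of bags containing v is connected in the bag tree. The decomposition is therefore valid. The largest bag has 2 vertices, so the width is 1.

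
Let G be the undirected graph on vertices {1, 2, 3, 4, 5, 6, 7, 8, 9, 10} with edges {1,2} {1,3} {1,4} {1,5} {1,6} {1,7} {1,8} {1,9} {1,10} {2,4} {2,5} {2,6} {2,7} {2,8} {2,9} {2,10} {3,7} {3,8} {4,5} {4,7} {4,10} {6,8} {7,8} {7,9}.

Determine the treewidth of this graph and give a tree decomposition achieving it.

Each bag holds 4 vertices, so the decomposition has width 3, which upper-bounds the treewidth. On the other hand G contains the 4-clique {1, 2, 6, 8}. A clique must lie in a single bag of any decomposition, so no decomposition can have width below 3. Hence tw(G) = 3 exactly.

Treewidth 3.
One such decomposition:
Bags: B1 = {1, 2, 7, 8}  B2 = {1, 2, 4, 7}  B3 = {1, 2, 6, 8}  B4 = {1, 2, 7, 9}  B5 = {1, 2, 4, 5}  B6 = {1, 2, 4, 10}  B7 = {1, 3, 7, 8}
Tree: B1–B2, B1–B3, B1–B4, B2–B5, B2–B6, B1–B7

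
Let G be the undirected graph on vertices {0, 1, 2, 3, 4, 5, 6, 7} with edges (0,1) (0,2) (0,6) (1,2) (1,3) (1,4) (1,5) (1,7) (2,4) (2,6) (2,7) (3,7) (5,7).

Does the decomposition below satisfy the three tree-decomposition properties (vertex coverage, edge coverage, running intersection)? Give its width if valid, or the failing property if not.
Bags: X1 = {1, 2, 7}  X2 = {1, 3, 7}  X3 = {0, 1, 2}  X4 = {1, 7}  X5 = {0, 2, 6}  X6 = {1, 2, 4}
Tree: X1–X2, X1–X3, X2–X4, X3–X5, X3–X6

A tree decomposition must satisfy three properties: every vertex lies in some bag; for every edge, both endpoints lie together in some bag; and for every vertex, the bags containing it form a connected subtree. Here vertex 5 appears in no bag, so the decomposition is invalid.

No — vertex 5 appears in no bag.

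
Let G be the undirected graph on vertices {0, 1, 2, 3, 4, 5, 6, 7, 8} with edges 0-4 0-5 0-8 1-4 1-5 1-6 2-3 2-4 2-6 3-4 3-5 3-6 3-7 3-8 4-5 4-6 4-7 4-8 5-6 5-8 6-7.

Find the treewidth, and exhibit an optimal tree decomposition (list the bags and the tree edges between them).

Each bag holds 4 vertices, so the decomposition has width 3, which upper-bounds the treewidth. Conversely, {0, 4, 5, 8} is a clique of size 4, and the vertices of any clique must share a bag in every tree decomposition; so some bag has ≥ 4 vertices and tw(G) ≥ 3. Combining the bounds, tw(G) = 3.

Treewidth 3.
One optimal decomposition is:
Bags: B1 = {3, 4, 5, 8}  B2 = {3, 4, 5, 6}  B3 = {1, 4, 5, 6}  B4 = {0, 4, 5, 8}  B5 = {2, 3, 4, 6}  B6 = {3, 4, 6, 7}
Tree: B1–B2, B2–B3, B1–B4, B2–B5, B2–B6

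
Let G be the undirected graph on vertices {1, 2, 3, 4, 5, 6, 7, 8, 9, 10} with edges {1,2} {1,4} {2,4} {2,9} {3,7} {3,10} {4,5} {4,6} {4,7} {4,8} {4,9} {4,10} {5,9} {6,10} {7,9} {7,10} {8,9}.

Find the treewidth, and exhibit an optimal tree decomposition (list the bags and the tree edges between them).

Every bag has size at most 3, so the width is 3 − 1 = 2 and tw(G) ≤ 2. On the other hand G contains the 3-clique {3, 7, 10}. A clique must lie in a single bag of any decomposition, so no decomposition can have width below 2. Therefore the treewidth is 2.

Treewidth 2.
One such decomposition:
Bags: B1 = {4, 7, 10}  B2 = {4, 7, 9}  B3 = {4, 6, 10}  B4 = {2, 4, 9}  B5 = {4, 8, 9}  B6 = {1, 2, 4}  B7 = {3, 7, 10}  B8 = {4, 5, 9}
Tree: B1–B2, B1–B3, B2–B4, B2–B5, B4–B6, B1–B7, B4–B8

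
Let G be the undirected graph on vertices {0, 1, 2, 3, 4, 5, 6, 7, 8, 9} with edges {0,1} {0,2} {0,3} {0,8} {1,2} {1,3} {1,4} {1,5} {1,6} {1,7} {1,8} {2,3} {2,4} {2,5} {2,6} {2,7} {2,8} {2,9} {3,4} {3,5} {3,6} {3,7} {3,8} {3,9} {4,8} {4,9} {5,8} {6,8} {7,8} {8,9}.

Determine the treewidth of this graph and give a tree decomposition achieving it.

Treewidth 4.
One such decomposition:
Bags: B1 = {1, 2, 3, 5, 8}  B2 = {1, 2, 3, 4, 8}  B3 = {1, 2, 3, 6, 8}  B4 = {0, 1, 2, 3, 8}  B5 = {1, 2, 3, 7, 8}  B6 = {2, 3, 4, 8, 9}
Tree: B1–B2, B1–B3, B2–B4, B2–B5, B2–B6

Each bag holds 5 vertices, so the decomposition has width 4, which upper-bounds the treewidth. Conversely, {0, 1, 2, 3, 8} is a clique of size 5, and the vertices of any clique must share a bag in every tree decomposition; so some bag has ≥ 5 vertices and tw(G) ≥ 4. Therefore the treewidth is 4.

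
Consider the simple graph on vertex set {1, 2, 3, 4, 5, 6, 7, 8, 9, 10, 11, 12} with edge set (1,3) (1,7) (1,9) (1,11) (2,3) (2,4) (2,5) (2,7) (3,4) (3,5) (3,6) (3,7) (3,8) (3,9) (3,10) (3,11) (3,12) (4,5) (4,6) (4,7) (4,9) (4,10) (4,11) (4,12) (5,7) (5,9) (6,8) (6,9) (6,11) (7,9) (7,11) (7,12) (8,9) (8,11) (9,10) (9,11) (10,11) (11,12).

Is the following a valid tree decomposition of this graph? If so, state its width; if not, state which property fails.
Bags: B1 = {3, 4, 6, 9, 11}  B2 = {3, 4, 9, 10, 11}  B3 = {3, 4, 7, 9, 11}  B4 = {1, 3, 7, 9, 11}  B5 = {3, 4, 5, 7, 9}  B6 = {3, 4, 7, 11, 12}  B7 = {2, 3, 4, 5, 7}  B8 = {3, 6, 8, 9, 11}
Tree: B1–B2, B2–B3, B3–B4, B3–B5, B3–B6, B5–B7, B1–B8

Checking the three conditions: (i) the bags cover all of {1, 2, 3, 4, 5, 6, 7, 8, 9, 10, 11, 12}; (ii) for each edge, some bag contains both endpoints; (iii) the bags containing any fixed vertex form a subtree. All hold, so the decomposition is valid with width 5 − 1 = 4.

Yes; width 4.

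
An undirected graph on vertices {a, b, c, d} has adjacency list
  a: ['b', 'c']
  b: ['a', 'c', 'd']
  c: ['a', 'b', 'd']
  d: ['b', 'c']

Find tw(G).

A width-2 tree decomposition is:
Bags: B1 = {b, c, d}  B2 = {a, b, c}
Tree: B1–B2
Each bag holds 3 vertices, so the decomposition has width 2, which upper-bounds the treewidth. On the other hand G contains the 3-clique {b, c, d}. A clique must lie in a single bag of any decomposition, so no decomposition can have width below 2. The upper and lower bounds meet at 2, so that is the treewidth.

2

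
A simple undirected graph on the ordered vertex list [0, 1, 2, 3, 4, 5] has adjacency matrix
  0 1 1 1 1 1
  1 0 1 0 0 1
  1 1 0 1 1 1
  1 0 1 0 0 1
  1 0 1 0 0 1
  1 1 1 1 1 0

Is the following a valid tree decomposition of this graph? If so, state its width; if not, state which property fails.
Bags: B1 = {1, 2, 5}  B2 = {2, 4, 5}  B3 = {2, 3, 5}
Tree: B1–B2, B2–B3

No — vertex 0 appears in no bag.

A tree decomposition must satisfy three properties: every vertex lies in some bag; for every edge, both endpoints lie together in some bag; and for every vertex, the bags containing it form a connected subtree. Here vertex 0 appears in no bag, so the decomposition is invalid.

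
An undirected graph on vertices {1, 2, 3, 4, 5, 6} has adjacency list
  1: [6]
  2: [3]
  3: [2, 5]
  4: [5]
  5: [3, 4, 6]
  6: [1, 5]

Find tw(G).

1

A width-1 tree decomposition is:
Bags: B1 = {2, 3}  B2 = {3, 5}  B3 = {4, 5}  B4 = {5, 6}  B5 = {1, 6}
Tree: B1–B2, B2–B3, B3–B4, B4–B5
The largest bag has 2 vertices, giving width 1; this decomposition certifies tw(G) ≤ 1. Any graph with an edge has treewidth ≥ 1, and G has the edge 3–2. Hence tw(G) = 1 exactly.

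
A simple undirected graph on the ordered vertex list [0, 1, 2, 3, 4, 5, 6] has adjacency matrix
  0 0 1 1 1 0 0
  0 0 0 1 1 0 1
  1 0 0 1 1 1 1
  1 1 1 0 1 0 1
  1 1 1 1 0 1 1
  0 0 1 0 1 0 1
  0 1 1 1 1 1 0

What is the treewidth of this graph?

A width-3 tree decomposition is:
Bags: B1 = {2, 3, 4, 6}  B2 = {0, 2, 3, 4}  B3 = {2, 4, 5, 6}  B4 = {1, 3, 4, 6}
Tree: B1–B2, B1–B3, B1–B4
The largest bag has 4 vertices, giving width 3; this decomposition certifies tw(G) ≤ 3. Conversely, {1, 3, 4, 6} is a clique of size 4, and the vertices of any clique must share a bag in every tree decomposition; so some bag has ≥ 4 vertices and tw(G) ≥ 3. Hence tw(G) = 3 exactly.

3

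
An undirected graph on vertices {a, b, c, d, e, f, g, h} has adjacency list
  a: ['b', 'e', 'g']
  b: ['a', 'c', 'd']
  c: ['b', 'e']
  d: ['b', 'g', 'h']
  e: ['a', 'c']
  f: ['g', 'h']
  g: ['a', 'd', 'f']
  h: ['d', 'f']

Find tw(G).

A width-2 tree decomposition is:
Bags: B1 = {a, c, e}  B2 = {a, b, c}  B3 = {a, b, g}  B4 = {b, d, g}  B5 = {d, f, g}  B6 = {d, f, h}
Tree: B1–B2, B2–B3, B3–B4, B4–B5, B5–B6
Every bag has size at most 3, so the width is 3 − 1 = 2 and tw(G) ≤ 2. The edges e–c–b–a–e form a cycle, so G is not a tree and its treewidth is at least 2. The upper and lower bounds meet at 2, so that is the treewidth.

2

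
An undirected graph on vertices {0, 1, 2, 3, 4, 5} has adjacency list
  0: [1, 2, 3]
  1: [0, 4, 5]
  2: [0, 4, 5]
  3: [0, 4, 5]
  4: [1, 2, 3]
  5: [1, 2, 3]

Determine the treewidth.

3

A width-3 tree decomposition is:
Bags: B1 = {0, 1, 2, 3}  B2 = {1, 2, 3, 5}  B3 = {1, 2, 3, 4}
Tree: B1–B2, B2–B3
Every bag has size at most 4, so the width is 4 − 1 = 3 and tw(G) ≤ 3. For the lower bound: the 4 vertex sets {0,2}, {1,5}, {3}, {4} are disjoint, each induces a connected subgraph, and every pair is joined by at least one edge of G. Contracting each set to a single vertex therefore yields K_{4} as a minor, and since treewidth is minor-monotone, tw(G) ≥ tw(K_{4}) = 3. Combining the bounds, tw(G) = 3.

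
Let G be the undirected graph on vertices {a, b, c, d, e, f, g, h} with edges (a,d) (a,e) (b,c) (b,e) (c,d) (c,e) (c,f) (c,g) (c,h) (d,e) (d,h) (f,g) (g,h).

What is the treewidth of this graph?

2

A width-2 tree decomposition is:
Bags: B1 = {a, d, e}  B2 = {c, d, e}  B3 = {c, d, h}  B4 = {c, g, h}  B5 = {b, c, e}  B6 = {c, f, g}
Tree: B1–B2, B2–B3, B3–B4, B2–B5, B4–B6
Every bag has size at most 3, so the width is 3 − 1 = 2 and tw(G) ≤ 2. On the other hand G contains the 3-clique {c, d, e}. A clique must lie in a single bag of any decomposition, so no decomposition can have width below 2. Hence tw(G) = 2 exactly.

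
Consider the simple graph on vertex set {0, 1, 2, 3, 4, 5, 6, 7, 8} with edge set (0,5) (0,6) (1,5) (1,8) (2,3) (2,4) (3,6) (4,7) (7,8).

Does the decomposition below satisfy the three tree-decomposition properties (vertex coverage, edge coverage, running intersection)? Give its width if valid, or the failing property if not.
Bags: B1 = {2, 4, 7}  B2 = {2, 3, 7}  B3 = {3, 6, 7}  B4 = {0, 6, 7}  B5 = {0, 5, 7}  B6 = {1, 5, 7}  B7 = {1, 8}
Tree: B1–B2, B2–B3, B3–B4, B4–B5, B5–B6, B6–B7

No — edge (7,8) lies in no bag.

A tree decomposition must satisfy three properties: every vertex lies in some bag; for every edge, both endpoints lie together in some bag; and for every vertex, the bags containing it form a connected subtree. Here edge (7,8) lies in no bag, so the decomposition is invalid.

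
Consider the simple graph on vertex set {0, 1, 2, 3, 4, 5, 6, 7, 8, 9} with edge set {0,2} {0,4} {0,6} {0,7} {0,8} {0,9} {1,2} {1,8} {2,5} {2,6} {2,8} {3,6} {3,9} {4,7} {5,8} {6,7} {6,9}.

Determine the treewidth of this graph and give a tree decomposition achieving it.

The largest bag has 3 vertices, giving width 2; this decomposition certifies tw(G) ≤ 2. Conversely, {0, 2, 8} is a clique of size 3, and the vertices of any clique must share a bag in every tree decomposition; so some bag has ≥ 3 vertices and tw(G) ≥ 2. Combining the bounds, tw(G) = 2.

Treewidth 2.
One optimal decomposition is:
Bags: B1 = {0, 6, 9}  B2 = {0, 2, 6}  B3 = {0, 2, 8}  B4 = {1, 2, 8}  B5 = {2, 5, 8}  B6 = {0, 6, 7}  B7 = {0, 4, 7}  B8 = {3, 6, 9}
Tree: B1–B2, B2–B3, B3–B4, B3–B5, B1–B6, B6–B7, B1–B8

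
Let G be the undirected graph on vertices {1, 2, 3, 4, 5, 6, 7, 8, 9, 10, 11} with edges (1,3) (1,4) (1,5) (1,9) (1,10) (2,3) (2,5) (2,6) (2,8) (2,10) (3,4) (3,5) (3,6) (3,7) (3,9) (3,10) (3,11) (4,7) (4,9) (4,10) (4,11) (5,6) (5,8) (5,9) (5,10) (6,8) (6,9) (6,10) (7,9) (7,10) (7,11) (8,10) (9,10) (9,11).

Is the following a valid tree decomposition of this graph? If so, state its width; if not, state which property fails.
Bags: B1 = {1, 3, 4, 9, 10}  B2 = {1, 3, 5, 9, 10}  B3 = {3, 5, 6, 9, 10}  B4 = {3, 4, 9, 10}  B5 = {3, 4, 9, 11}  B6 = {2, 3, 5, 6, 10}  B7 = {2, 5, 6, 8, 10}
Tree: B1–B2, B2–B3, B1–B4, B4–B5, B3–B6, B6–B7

No — vertex 7 appears in no bag.

A tree decomposition must satisfy three properties: every vertex lies in some bag; for every edge, both endpoints lie together in some bag; and for every vertex, the bags containing it form a connected subtree. Here vertex 7 appears in no bag, so the decomposition is invalid.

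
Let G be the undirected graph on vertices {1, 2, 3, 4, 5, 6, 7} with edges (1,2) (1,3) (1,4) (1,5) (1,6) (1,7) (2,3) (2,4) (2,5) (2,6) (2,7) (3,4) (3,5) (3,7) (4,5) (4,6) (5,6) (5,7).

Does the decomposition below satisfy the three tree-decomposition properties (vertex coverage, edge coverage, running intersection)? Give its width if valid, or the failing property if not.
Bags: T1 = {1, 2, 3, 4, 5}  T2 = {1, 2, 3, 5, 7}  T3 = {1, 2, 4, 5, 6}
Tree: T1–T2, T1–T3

Yes; width 4.

Vertex coverage: the bags together contain {1, 2, 3, 4, 5, 6, 7}, the full vertex set. Edge coverage: each edge of G has both endpoints in at least one bag. Running intersection: for every vertex, the bags containing it form a connected subtree. All three properties hold, so this is a valid tree decomposition of width max|bag| − 1 = 4, and hence tw(G) ≤ 4.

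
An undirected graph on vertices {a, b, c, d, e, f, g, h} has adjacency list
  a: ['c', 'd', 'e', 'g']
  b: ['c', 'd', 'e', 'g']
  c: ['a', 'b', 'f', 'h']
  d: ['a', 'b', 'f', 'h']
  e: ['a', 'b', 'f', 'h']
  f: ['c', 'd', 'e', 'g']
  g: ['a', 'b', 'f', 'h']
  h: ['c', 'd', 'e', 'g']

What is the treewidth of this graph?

A width-4 tree decomposition is:
Bags: B1 = {b, c, d, e, g}  B2 = {c, d, e, g, h}  B3 = {a, c, d, e, g}  B4 = {c, d, e, f, g}
Tree: B1–B2, B2–B3, B3–B4
The largest bag has 5 vertices, giving width 4; this decomposition certifies tw(G) ≤ 4. For the lower bound: the 5 vertex sets {b,g}, {d,h}, {a,c}, {e}, {f} are disjoint, each induces a connected subgraph, and every pair is joined by at least one edge of G. Contracting each set to a single vertex therefore yields K_{5} as a minor, and since treewidth is minor-monotone, tw(G) ≥ tw(K_{5}) = 4. Hence tw(G) = 4 exactly.

4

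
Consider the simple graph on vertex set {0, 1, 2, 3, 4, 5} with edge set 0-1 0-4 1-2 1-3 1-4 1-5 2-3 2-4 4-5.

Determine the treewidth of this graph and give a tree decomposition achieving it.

Treewidth 2.
Bags: B1 = {1, 2, 4}  B2 = {1, 4, 5}  B3 = {0, 1, 4}  B4 = {1, 2, 3}
Tree: B1–B2, B1–B3, B1–B4

The largest bag has 3 vertices, giving width 2; this decomposition certifies tw(G) ≤ 2. Conversely, {1, 2, 3} is a clique of size 3, and the vertices of any clique must share a bag in every tree decomposition; so some bag has ≥ 3 vertices and tw(G) ≥ 2. Therefore the treewidth is 2.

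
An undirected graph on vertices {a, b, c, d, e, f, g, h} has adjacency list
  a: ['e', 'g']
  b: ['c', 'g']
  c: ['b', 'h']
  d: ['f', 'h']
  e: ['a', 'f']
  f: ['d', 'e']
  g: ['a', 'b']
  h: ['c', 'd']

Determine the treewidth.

A width-2 tree decomposition is:
Bags: B1 = {a, e, f}  B2 = {a, d, f}  B3 = {a, d, h}  B4 = {a, c, h}  B5 = {a, b, c}  B6 = {a, b, g}
Tree: B1–B2, B2–B3, B3–B4, B4–B5, B5–B6
Every bag has size at most 3, so the width is 3 − 1 = 2 and tw(G) ≤ 2. Since a–e–f–d–h–c–b–g–a is a cycle in G, G is not acyclic. Forests are exactly the graphs of treewidth ≤ 1, so tw(G) ≥ 2. The upper and lower bounds meet at 2, so that is the treewidth.

2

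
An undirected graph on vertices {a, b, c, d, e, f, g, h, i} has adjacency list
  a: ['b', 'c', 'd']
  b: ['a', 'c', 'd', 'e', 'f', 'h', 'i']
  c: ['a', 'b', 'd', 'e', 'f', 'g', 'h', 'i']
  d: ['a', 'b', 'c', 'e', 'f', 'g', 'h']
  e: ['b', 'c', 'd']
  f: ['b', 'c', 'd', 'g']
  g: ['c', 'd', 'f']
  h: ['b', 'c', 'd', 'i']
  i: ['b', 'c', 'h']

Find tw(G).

A width-3 tree decomposition is:
Bags: B1 = {b, c, d, f}  B2 = {b, c, d, e}  B3 = {c, d, f, g}  B4 = {a, b, c, d}  B5 = {b, c, d, h}  B6 = {b, c, h, i}
Tree: B1–B2, B1–B3, B1–B4, B4–B5, B5–B6
The largest bag has 4 vertices, giving width 3; this decomposition certifies tw(G) ≤ 3. On the other hand G contains the 4-clique {c, d, f, g}. A clique must lie in a single bag of any decomposition, so no decomposition can have width below 3. Combining the bounds, tw(G) = 3.

3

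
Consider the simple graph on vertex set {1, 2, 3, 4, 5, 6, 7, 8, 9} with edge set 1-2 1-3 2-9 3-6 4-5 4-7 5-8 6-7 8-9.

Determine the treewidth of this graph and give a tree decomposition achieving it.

Treewidth 2.
One optimal decomposition is:
Bags: B1 = {5, 8, 9}  B2 = {4, 5, 9}  B3 = {4, 7, 9}  B4 = {6, 7, 9}  B5 = {3, 6, 9}  B6 = {1, 3, 9}  B7 = {1, 2, 9}
Tree: B1–B2, B2–B3, B3–B4, B4–B5, B5–B6, B6–B7

Each bag holds 3 vertices, so the decomposition has width 2, which upper-bounds the treewidth. Since 9–8–5–4–7–6–3–1–2–9 is a cycle in G, G is not acyclic. Forests are exactly the graphs of treewidth ≤ 1, so tw(G) ≥ 2. Combining the bounds, tw(G) = 2.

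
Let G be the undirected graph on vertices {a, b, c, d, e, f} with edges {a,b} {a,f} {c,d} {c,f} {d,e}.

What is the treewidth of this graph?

A width-1 tree decomposition is:
Bags: B1 = {a, b}  B2 = {a, f}  B3 = {c, f}  B4 = {c, d}  B5 = {d, e}
Tree: B1–B2, B2–B3, B3–B4, B4–B5
The largest bag has 2 vertices, giving width 1; this decomposition certifies tw(G) ≤ 1. Any graph with an edge has treewidth ≥ 1, and G has the edge b–a. Hence tw(G) = 1 exactly.

1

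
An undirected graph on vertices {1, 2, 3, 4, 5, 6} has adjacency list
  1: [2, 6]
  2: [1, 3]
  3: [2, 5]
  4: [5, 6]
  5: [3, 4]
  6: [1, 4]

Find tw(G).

2

A width-2 tree decomposition is:
Bags: B1 = {1, 4, 6}  B2 = {1, 4, 5}  B3 = {1, 3, 5}  B4 = {1, 2, 3}
Tree: B1–B2, B2–B3, B3–B4
Each bag holds 3 vertices, so the decomposition has width 2, which upper-bounds the treewidth. Since 1–6–4–5–3–2–1 is a cycle in G, G is not acyclic. Forests are exactly the graphs of treewidth ≤ 1, so tw(G) ≥ 2. Therefore the treewidth is 2.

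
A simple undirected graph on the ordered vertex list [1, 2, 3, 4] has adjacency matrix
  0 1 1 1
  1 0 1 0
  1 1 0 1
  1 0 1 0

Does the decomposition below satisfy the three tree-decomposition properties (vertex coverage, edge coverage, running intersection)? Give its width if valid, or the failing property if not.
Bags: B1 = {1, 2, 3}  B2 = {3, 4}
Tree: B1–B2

No — edge (1,4) lies in no bag.

A tree decomposition must satisfy three properties: every vertex lies in some bag; for every edge, both endpoints lie together in some bag; and for every vertex, the bags containing it form a connected subtree. Here edge (1,4) lies in no bag, so the decomposition is invalid.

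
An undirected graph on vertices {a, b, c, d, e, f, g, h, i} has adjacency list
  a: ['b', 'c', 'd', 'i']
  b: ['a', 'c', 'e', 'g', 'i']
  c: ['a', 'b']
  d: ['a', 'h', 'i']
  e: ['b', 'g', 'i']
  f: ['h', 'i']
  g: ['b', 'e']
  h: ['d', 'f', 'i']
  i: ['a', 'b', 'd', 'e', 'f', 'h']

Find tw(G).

2

A width-2 tree decomposition is:
Bags: B1 = {a, b, i}  B2 = {b, e, i}  B3 = {a, d, i}  B4 = {d, h, i}  B5 = {f, h, i}  B6 = {b, e, g}  B7 = {a, b, c}
Tree: B1–B2, B1–B3, B3–B4, B4–B5, B2–B6, B1–B7
Every bag has size at most 3, so the width is 3 − 1 = 2 and tw(G) ≤ 2. On the other hand G contains the 3-clique {b, e, g}. A clique must lie in a single bag of any decomposition, so no decomposition can have width below 2. Hence tw(G) = 2 exactly.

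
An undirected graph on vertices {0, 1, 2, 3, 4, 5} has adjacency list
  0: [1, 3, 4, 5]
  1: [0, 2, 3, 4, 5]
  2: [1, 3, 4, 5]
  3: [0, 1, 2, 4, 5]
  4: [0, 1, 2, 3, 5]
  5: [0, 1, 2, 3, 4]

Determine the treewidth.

A width-4 tree decomposition is:
Bags: B1 = {1, 2, 3, 4, 5}  B2 = {0, 1, 3, 4, 5}
Tree: B1–B2
Every bag has size at most 5, so the width is 5 − 1 = 4 and tw(G) ≤ 4. For the lower bound, the 5 vertices {0, 1, 3, 4, 5} are pairwise adjacent, and any tree decomposition puts a clique entirely inside one bag — forcing width ≥ 4. Hence tw(G) = 4 exactly.

4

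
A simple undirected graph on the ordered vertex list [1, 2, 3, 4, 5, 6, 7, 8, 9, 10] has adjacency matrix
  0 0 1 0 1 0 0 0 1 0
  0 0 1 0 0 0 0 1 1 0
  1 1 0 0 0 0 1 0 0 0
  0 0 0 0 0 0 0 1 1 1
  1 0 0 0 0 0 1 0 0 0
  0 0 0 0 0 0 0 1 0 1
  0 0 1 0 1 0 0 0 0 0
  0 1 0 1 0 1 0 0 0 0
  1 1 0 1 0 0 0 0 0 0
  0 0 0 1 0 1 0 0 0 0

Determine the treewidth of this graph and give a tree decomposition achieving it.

Treewidth 2.
Bags: B1 = {6, 8, 10}  B2 = {4, 8, 10}  B3 = {2, 4, 8}  B4 = {2, 4, 9}  B5 = {2, 3, 9}  B6 = {1, 3, 9}  B7 = {1, 3, 7}  B8 = {1, 5, 7}
Tree: B1–B2, B2–B3, B3–B4, B4–B5, B5–B6, B6–B7, B7–B8

Every bag has size at most 3, so the width is 3 − 1 = 2 and tw(G) ≤ 2. Since 6–10–4–8–6 is a cycle in G, G is not acyclic. Forests are exactly the graphs of treewidth ≤ 1, so tw(G) ≥ 2. Hence tw(G) = 2 exactly.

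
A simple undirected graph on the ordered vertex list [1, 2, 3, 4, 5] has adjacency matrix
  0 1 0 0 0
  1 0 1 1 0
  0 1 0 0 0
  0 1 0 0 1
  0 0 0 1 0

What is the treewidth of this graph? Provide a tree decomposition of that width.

Treewidth 1.
One such decomposition:
Bags: B1 = {2, 4}  B2 = {1, 2}  B3 = {2, 3}  B4 = {4, 5}
Tree: B1–B2, B2–B3, B1–B4

Every bag has size at most 2, so the width is 2 − 1 = 1 and tw(G) ≤ 1. G has an edge, so its treewidth is at least 1. Hence tw(G) = 1 exactly.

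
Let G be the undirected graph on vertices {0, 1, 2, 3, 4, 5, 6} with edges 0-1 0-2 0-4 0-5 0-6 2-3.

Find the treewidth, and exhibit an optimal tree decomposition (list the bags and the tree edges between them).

The largest bag has 2 vertices, giving width 1; this decomposition certifies tw(G) ≤ 1. Any graph with an edge has treewidth ≥ 1, and G has the edge 0–2. Therefore the treewidth is 1.

Treewidth 1.
One such decomposition:
Bags: B1 = {0, 2}  B2 = {0, 6}  B3 = {0, 5}  B4 = {0, 1}  B5 = {0, 4}  B6 = {2, 3}
Tree: B1–B2, B1–B3, B3–B4, B3–B5, B1–B6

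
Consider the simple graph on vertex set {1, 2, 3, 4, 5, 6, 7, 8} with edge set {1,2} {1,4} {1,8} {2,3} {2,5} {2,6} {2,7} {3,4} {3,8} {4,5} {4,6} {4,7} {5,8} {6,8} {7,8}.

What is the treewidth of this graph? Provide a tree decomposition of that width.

Treewidth 3.
Bags: B1 = {2, 4, 5, 8}  B2 = {2, 3, 4, 8}  B3 = {2, 4, 6, 8}  B4 = {2, 4, 7, 8}  B5 = {1, 2, 4, 8}
Tree: B1–B2, B2–B3, B3–B4, B4–B5

The largest bag has 4 vertices, giving width 3; this decomposition certifies tw(G) ≤ 3. For the lower bound: the 4 vertex sets {5,8}, {2,3}, {4}, {6} are disjoint, each induces a connected subgraph, and every pair is joined by at least one edge of G. Contracting each set to a single vertex therefore yields K_{4} as a minor, and since treewidth is minor-monotone, tw(G) ≥ tw(K_{4}) = 3. Combining the bounds, tw(G) = 3.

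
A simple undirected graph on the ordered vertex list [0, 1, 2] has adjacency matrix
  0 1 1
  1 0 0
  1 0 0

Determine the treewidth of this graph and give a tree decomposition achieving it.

Treewidth 1.
One such decomposition:
Bags: B1 = {0, 2}  B2 = {0, 1}
Tree: B1–B2

The largest bag has 2 vertices, giving width 1; this decomposition certifies tw(G) ≤ 1. Any graph with an edge has treewidth ≥ 1, and G has the edge 2–0. Combining the bounds, tw(G) = 1.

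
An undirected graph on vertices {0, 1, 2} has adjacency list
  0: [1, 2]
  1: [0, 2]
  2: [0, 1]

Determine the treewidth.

2

A width-2 tree decomposition is:
Bags: B1 = {0, 1, 2}
Tree: (single bag)
A single bag containing all 3 vertices is trivially a valid decomposition of width 2. Conversely, {0, 1, 2} is a clique of size 3, and the vertices of any clique must share a bag in every tree decomposition; so some bag has ≥ 3 vertices and tw(G) ≥ 2. Hence tw(G) = 2 exactly.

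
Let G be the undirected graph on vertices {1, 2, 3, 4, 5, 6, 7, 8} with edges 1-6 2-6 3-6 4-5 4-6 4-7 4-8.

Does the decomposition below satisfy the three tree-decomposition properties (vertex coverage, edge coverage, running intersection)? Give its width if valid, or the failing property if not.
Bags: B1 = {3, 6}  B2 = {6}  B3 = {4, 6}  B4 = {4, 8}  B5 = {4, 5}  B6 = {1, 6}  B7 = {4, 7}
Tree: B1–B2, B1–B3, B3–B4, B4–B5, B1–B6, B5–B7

A tree decomposition must satisfy three properties: every vertex lies in some bag; for every edge, both endpoints lie together in some bag; and for every vertex, the bags containing it form a connected subtree. Here vertex 2 appears in no bag, so the decomposition is invalid.

No — vertex 2 appears in no bag.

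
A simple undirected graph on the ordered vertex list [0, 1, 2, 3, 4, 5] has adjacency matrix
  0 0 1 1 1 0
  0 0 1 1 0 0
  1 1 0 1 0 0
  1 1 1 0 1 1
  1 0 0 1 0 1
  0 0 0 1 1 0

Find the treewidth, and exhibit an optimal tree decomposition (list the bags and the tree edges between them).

Treewidth 2.
Bags: B1 = {0, 3, 4}  B2 = {0, 2, 3}  B3 = {3, 4, 5}  B4 = {1, 2, 3}
Tree: B1–B2, B1–B3, B2–B4

Every bag has size at most 3, so the width is 3 − 1 = 2 and tw(G) ≤ 2. For the lower bound, the 3 vertices {0, 2, 3} are pairwise adjacent, and any tree decomposition puts a clique entirely inside one bag — forcing width ≥ 2. Combining the bounds, tw(G) = 2.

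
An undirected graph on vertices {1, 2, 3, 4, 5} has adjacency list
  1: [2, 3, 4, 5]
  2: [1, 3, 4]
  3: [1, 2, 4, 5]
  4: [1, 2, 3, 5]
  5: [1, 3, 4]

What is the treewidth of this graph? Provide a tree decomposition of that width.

Treewidth 3.
Bags: B1 = {1, 3, 4, 5}  B2 = {1, 2, 3, 4}
Tree: B1–B2

Each bag holds 4 vertices, so the decomposition has width 3, which upper-bounds the treewidth. For the lower bound, the 4 vertices {1, 2, 3, 4} are pairwise adjacent, and any tree decomposition puts a clique entirely inside one bag — forcing width ≥ 3. Combining the bounds, tw(G) = 3.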